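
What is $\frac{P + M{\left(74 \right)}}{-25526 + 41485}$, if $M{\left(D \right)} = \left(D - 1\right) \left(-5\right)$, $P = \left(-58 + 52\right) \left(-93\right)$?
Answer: $\frac{193}{15959} \approx 0.012093$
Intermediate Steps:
$P = 558$ ($P = \left(-6\right) \left(-93\right) = 558$)
$M{\left(D \right)} = 5 - 5 D$ ($M{\left(D \right)} = \left(-1 + D\right) \left(-5\right) = 5 - 5 D$)
$\frac{P + M{\left(74 \right)}}{-25526 + 41485} = \frac{558 + \left(5 - 370\right)}{-25526 + 41485} = \frac{558 + \left(5 - 370\right)}{15959} = \left(558 - 365\right) \frac{1}{15959} = 193 \cdot \frac{1}{15959} = \frac{193}{15959}$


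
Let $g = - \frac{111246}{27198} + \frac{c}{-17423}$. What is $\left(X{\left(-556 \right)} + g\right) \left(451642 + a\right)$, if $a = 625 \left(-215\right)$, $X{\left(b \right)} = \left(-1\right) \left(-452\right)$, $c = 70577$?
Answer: $\frac{11121889257216428}{78978459} \approx 1.4082 \cdot 10^{8}$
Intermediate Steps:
$X{\left(b \right)} = 452$
$g = - \frac{642965384}{78978459}$ ($g = - \frac{111246}{27198} + \frac{70577}{-17423} = \left(-111246\right) \frac{1}{27198} + 70577 \left(- \frac{1}{17423}\right) = - \frac{18541}{4533} - \frac{70577}{17423} = - \frac{642965384}{78978459} \approx -8.141$)
$a = -134375$
$\left(X{\left(-556 \right)} + g\right) \left(451642 + a\right) = \left(452 - \frac{642965384}{78978459}\right) \left(451642 - 134375\right) = \frac{35055298084}{78978459} \cdot 317267 = \frac{11121889257216428}{78978459}$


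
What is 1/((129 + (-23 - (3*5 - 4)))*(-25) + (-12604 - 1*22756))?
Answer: -1/37735 ≈ -2.6501e-5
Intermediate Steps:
1/((129 + (-23 - (3*5 - 4)))*(-25) + (-12604 - 1*22756)) = 1/((129 + (-23 - (15 - 4)))*(-25) + (-12604 - 22756)) = 1/((129 + (-23 - 1*11))*(-25) - 35360) = 1/((129 + (-23 - 11))*(-25) - 35360) = 1/((129 - 34)*(-25) - 35360) = 1/(95*(-25) - 35360) = 1/(-2375 - 35360) = 1/(-37735) = -1/37735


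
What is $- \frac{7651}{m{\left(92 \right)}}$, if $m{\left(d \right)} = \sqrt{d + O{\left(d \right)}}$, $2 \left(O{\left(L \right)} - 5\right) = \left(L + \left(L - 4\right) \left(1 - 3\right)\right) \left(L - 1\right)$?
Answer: $\frac{7651 i \sqrt{149}}{745} \approx 125.36 i$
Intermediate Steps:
$O{\left(L \right)} = 5 + \frac{\left(-1 + L\right) \left(8 - L\right)}{2}$ ($O{\left(L \right)} = 5 + \frac{\left(L + \left(L - 4\right) \left(1 - 3\right)\right) \left(L - 1\right)}{2} = 5 + \frac{\left(L + \left(-4 + L\right) \left(-2\right)\right) \left(-1 + L\right)}{2} = 5 + \frac{\left(L - \left(-8 + 2 L\right)\right) \left(-1 + L\right)}{2} = 5 + \frac{\left(8 - L\right) \left(-1 + L\right)}{2} = 5 + \frac{\left(-1 + L\right) \left(8 - L\right)}{2}$)
$m{\left(d \right)} = \sqrt{1 - \frac{d^{2}}{2} + \frac{11 d}{2}}$ ($m{\left(d \right)} = \sqrt{d + \left(1 - \frac{d^{2}}{2} + \frac{9 d}{2}\right)} = \sqrt{1 - \frac{d^{2}}{2} + \frac{11 d}{2}}$)
$- \frac{7651}{m{\left(92 \right)}} = - \frac{7651}{\frac{1}{2} \sqrt{4 - 2 \cdot 92^{2} + 22 \cdot 92}} = - \frac{7651}{\frac{1}{2} \sqrt{4 - 16928 + 2024}} = - \frac{7651}{\frac{1}{2} \sqrt{-14900}} = - \frac{7651}{\frac{1}{2} \cdot 10 i \sqrt{149}} = - \frac{7651}{5 i \sqrt{149}} = - 7651 \left(- \frac{i \sqrt{149}}{745}\right) = \frac{7651 i \sqrt{149}}{745}$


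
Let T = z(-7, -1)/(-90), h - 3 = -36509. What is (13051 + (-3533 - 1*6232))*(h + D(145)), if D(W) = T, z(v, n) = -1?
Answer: -5398140577/45 ≈ -1.1996e+8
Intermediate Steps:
h = -36506 (h = 3 - 36509 = -36506)
T = 1/90 (T = -1/(-90) = -1*(-1/90) = 1/90 ≈ 0.011111)
D(W) = 1/90
(13051 + (-3533 - 1*6232))*(h + D(145)) = (13051 + (-3533 - 1*6232))*(-36506 + 1/90) = (13051 + (-3533 - 6232))*(-3285539/90) = (13051 - 9765)*(-3285539/90) = 3286*(-3285539/90) = -5398140577/45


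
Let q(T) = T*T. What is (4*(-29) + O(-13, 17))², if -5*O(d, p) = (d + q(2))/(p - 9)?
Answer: 21446161/1600 ≈ 13404.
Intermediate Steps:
q(T) = T²
O(d, p) = -(4 + d)/(5*(-9 + p)) (O(d, p) = -(d + 2²)/(5*(p - 9)) = -(d + 4)/(5*(-9 + p)) = -(4 + d)/(5*(-9 + p)))
(4*(-29) + O(-13, 17))² = (4*(-29) + (-4 - 1*(-13))/(5*(-9 + 17)))² = (-116 + (⅕)*(-4 + 13)/8)² = (-116 + (⅕)*(⅛)*9)² = (-116 + 9/40)² = (-4631/40)² = 21446161/1600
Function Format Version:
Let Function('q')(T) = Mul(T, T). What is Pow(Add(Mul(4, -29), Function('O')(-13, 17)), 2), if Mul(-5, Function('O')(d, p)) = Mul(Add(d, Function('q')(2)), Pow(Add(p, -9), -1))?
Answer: Rational(21446161, 1600) ≈ 13404.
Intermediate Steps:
Function('q')(T) = Pow(T, 2)
Function('O')(d, p) = Mul(Rational(-1, 5), Pow(Add(-9, p), -1), Add(4, d)) (Function('O')(d, p) = Mul(Rational(-1, 5), Mul(Add(d, Pow(2, 2)), Pow(Add(p, -9), -1))) = Mul(Rational(-1, 5), Mul(Add(d, 4), Pow(Add(-9, p), -1))) = Mul(Rational(-1, 5), Mul(Add(4, d), Pow(Add(-9, p), -1))) = Mul(Rational(-1, 5), Mul(Pow(Add(-9, p), -1), Add(4, d))) = Mul(Rational(-1, 5), Pow(Add(-9, p), -1), Add(4, d)))
Pow(Add(Mul(4, -29), Function('O')(-13, 17)), 2) = Pow(Add(Mul(4, -29), Mul(Rational(1, 5), Pow(Add(-9, 17), -1), Add(-4, Mul(-1, -13)))), 2) = Pow(Add(-116, Mul(Rational(1, 5), Pow(8, -1), Add(-4, 13))), 2) = Pow(Add(-116, Mul(Rational(1, 5), Rational(1, 8), 9)), 2) = Pow(Add(-116, Rational(9, 40)), 2) = Pow(Rational(-4631, 40), 2) = Rational(21446161, 1600)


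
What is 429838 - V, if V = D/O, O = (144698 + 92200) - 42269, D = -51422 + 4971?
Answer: 83658986553/194629 ≈ 4.2984e+5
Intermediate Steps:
D = -46451
O = 194629 (O = 236898 - 42269 = 194629)
V = -46451/194629 ≈ -0.23866
429838 - V = 429838 - 1*(-46451/194629) = 429838 + 46451/194629 = 83658986553/194629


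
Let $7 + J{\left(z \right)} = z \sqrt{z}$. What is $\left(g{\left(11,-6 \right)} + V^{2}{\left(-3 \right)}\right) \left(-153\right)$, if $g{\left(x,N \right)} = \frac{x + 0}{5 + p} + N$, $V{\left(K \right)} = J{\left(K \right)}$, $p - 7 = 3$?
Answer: $- \frac{12801}{5} - 6426 i \sqrt{3} \approx -2560.2 - 11130.0 i$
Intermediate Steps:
$p = 10$ ($p = 7 + 3 = 10$)
$J{\left(z \right)} = -7 + z^{\frac{3}{2}}$ ($J{\left(z \right)} = -7 + z \sqrt{z} = -7 + z^{\frac{3}{2}}$)
$V{\left(K \right)} = -7 + K^{\frac{3}{2}}$
$g{\left(x,N \right)} = N + \frac{x}{15}$ ($g{\left(x,N \right)} = \frac{x + 0}{5 + 10} + N = \frac{x}{15} + N = N + \frac{x}{15}$)
$\left(g{\left(11,-6 \right)} + V^{2}{\left(-3 \right)}\right) \left(-153\right) = \left(\left(-6 + \frac{1}{15} \cdot 11\right) + \left(-7 + \left(-3\right)^{\frac{3}{2}}\right)^{2}\right) \left(-153\right) = \left(\left(-6 + \frac{11}{15}\right) + \left(-7 - 3 i \sqrt{3}\right)^{2}\right) \left(-153\right) = \left(- \frac{79}{15} + \left(-7 - 3 i \sqrt{3}\right)^{2}\right) \left(-153\right) = \frac{4029}{5} - 153 \left(-7 - 3 i \sqrt{3}\right)^{2}$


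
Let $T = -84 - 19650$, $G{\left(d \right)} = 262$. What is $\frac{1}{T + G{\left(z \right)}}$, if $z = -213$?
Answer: $- \frac{1}{19472} \approx -5.1356 \cdot 10^{-5}$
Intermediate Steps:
$T = -19734$ ($T = -84 - 19650 = -19734$)
$\frac{1}{T + G{\left(z \right)}} = \frac{1}{-19734 + 262} = \frac{1}{-19472} = - \frac{1}{19472}$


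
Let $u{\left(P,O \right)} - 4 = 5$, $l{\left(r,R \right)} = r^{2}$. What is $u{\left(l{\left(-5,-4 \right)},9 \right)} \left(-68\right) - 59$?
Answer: $-671$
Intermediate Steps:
$u{\left(P,O \right)} = 9$ ($u{\left(P,O \right)} = 4 + 5 = 9$)
$u{\left(l{\left(-5,-4 \right)},9 \right)} \left(-68\right) - 59 = 9 \left(-68\right) - 59 = -612 - 59 = -671$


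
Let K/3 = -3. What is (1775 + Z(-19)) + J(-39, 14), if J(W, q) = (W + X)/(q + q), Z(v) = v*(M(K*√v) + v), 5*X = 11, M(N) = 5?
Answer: 71389/35 ≈ 2039.7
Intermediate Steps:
K = -9 (K = 3*(-3) = -9)
X = 11/5 (X = (⅕)*11 = 11/5 ≈ 2.2000)
Z(v) = v*(5 + v)
J(W, q) = (11/5 + W)/(2*q) (J(W, q) = (W + 11/5)/(q + q) = (11/5 + W)/((2*q)) = (11/5 + W)*(1/(2*q)) = (11/5 + W)/(2*q))
(1775 + Z(-19)) + J(-39, 14) = (1775 - 19*(5 - 19)) + (⅒)*(11 + 5*(-39))/14 = (1775 - 19*(-14)) + (⅒)*(1/14)*(11 - 195) = (1775 + 266) + (⅒)*(1/14)*(-184) = 2041 - 46/35 = 71389/35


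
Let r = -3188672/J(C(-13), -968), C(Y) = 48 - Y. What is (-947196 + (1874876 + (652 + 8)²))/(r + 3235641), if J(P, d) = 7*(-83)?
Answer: 792065680/1883096093 ≈ 0.42062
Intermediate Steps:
J(P, d) = -581
r = 3188672/581 (r = -3188672/(-581) = -3188672*(-1/581) = 3188672/581 ≈ 5488.3)
(-947196 + (1874876 + (652 + 8)²))/(r + 3235641) = (-947196 + (1874876 + (652 + 8)²))/(3188672/581 + 3235641) = (-947196 + (1874876 + 660²))/(1883096093/581) = (-947196 + (1874876 + 435600))*(581/1883096093) = (-947196 + 2310476)*(581/1883096093) = 1363280*(581/1883096093) = 792065680/1883096093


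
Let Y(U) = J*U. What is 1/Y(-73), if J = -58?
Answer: 1/4234 ≈ 0.00023618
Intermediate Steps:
Y(U) = -58*U
1/Y(-73) = 1/(-58*(-73)) = 1/4234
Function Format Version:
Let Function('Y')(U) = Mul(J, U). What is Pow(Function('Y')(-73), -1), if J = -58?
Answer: Rational(1, 4234) ≈ 0.00023618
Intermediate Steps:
Function('Y')(U) = Mul(-58, U)
Pow(Function('Y')(-73), -1) = Pow(Mul(-58, -73), -1) = Pow(4234, -1) = Rational(1, 4234)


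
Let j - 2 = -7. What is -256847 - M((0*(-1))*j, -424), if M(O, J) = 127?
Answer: -256974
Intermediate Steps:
j = -5 (j = 2 - 7 = -5)
-256847 - M((0*(-1))*j, -424) = -256847 - 1*127 = -256847 - 127 = -256974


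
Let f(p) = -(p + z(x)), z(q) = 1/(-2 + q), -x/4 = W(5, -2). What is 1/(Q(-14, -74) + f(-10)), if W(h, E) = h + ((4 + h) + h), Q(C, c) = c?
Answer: -78/4991 ≈ -0.015628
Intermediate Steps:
W(h, E) = 4 + 3*h (W(h, E) = h + (4 + 2*h) = 4 + 3*h)
x = -76 (x = -4*(4 + 3*5) = -4*(4 + 15) = -4*19 = -76)
f(p) = 1/78 - p (f(p) = -(p + 1/(-2 - 76)) = -(p + 1/(-78)) = -(p - 1/78) = -(-1/78 + p) = 1/78 - p)
1/(Q(-14, -74) + f(-10)) = 1/(-74 + (1/78 - 1*(-10))) = 1/(-74 + (1/78 + 10)) = 1/(-74 + 781/78) = 1/(-4991/78) = -78/4991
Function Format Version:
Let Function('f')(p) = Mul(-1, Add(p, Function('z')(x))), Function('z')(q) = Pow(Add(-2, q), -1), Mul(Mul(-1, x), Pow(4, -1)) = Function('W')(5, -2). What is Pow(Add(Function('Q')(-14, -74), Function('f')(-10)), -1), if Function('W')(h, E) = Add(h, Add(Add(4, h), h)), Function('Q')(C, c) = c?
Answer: Rational(-78, 4991) ≈ -0.015628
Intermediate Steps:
Function('W')(h, E) = Add(4, Mul(3, h)) (Function('W')(h, E) = Add(h, Add(4, Mul(2, h))) = Add(4, Mul(3, h)))
x = -76 (x = Mul(-4, Add(4, Mul(3, 5))) = Mul(-4, Add(4, 15)) = Mul(-4, 19) = -76)
Function('f')(p) = Add(Rational(1, 78), Mul(-1, p)) (Function('f')(p) = Mul(-1, Add(p, Pow(Add(-2, -76), -1))) = Mul(-1, Add(p, Pow(-78, -1))) = Mul(-1, Add(p, Rational(-1, 78))) = Mul(-1, Add(Rational(-1, 78), p)) = Add(Rational(1, 78), Mul(-1, p)))
Pow(Add(Function('Q')(-14, -74), Function('f')(-10)), -1) = Pow(Add(-74, Add(Rational(1, 78), Mul(-1, -10))), -1) = Pow(Add(-74, Add(Rational(1, 78), 10)), -1) = Pow(Add(-74, Rational(781, 78)), -1) = Pow(Rational(-4991, 78), -1) = Rational(-78, 4991)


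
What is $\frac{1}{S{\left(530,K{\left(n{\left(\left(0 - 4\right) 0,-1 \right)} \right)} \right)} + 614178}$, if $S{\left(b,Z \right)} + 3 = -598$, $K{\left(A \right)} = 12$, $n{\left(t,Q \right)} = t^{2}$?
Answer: $\frac{1}{613577} \approx 1.6298 \cdot 10^{-6}$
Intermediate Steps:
$S{\left(b,Z \right)} = -601$ ($S{\left(b,Z \right)} = -3 - 598 = -601$)
$\frac{1}{S{\left(530,K{\left(n{\left(\left(0 - 4\right) 0,-1 \right)} \right)} \right)} + 614178} = \frac{1}{-601 + 614178} = \frac{1}{613577}$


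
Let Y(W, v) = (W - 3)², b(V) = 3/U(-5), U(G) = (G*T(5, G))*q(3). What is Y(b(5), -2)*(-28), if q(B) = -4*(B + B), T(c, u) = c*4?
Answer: -40286407/160000 ≈ -251.79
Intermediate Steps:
T(c, u) = 4*c
q(B) = -8*B
U(G) = -480*G (U(G) = (G*(4*5))*(-8*3) = (G*20)*(-24) = (20*G)*(-24) = -480*G)
b(V) = 1/800 (b(V) = 3/((-480*(-5))) = 3/2400 = 3*(1/2400) = 1/800)
Y(W, v) = (-3 + W)²
Y(b(5), -2)*(-28) = (-3 + 1/800)²*(-28) = (-2399/800)²*(-28) = (5755201/640000)*(-28) = -40286407/160000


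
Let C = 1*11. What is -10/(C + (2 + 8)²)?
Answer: -10/111 ≈ -0.090090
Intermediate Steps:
C = 11
-10/(C + (2 + 8)²) = -10/(11 + (2 + 8)²) = -10/(11 + 10²) = -10/(11 + 100) = -10/111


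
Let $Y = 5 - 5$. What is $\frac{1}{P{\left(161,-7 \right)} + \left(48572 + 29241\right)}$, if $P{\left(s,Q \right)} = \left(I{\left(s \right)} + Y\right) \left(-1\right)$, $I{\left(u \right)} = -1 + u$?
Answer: $\frac{1}{77653} \approx 1.2878 \cdot 10^{-5}$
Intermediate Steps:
$Y = 0$ ($Y = 5 - 5 = 0$)
$P{\left(s,Q \right)} = 1 - s$ ($P{\left(s,Q \right)} = \left(\left(-1 + s\right) + 0\right) \left(-1\right) = \left(-1 + s\right) \left(-1\right) = 1 - s$)
$\frac{1}{P{\left(161,-7 \right)} + \left(48572 + 29241\right)} = \frac{1}{\left(1 - 161\right) + \left(48572 + 29241\right)} = \frac{1}{\left(1 - 161\right) + 77813} = \frac{1}{-160 + 77813} = \frac{1}{77653}$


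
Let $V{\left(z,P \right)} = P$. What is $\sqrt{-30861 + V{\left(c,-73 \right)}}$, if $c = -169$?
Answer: $i \sqrt{30934} \approx 175.88 i$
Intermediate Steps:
$\sqrt{-30861 + V{\left(c,-73 \right)}} = \sqrt{-30861 - 73} = \sqrt{-30934} = i \sqrt{30934}$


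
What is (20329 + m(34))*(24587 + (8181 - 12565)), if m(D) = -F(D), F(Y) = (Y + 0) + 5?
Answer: 409918870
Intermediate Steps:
F(Y) = 5 + Y (F(Y) = Y + 5 = 5 + Y)
m(D) = -5 - D (m(D) = -(5 + D) = -5 - D)
(20329 + m(34))*(24587 + (8181 - 12565)) = (20329 + (-5 - 1*34))*(24587 + (8181 - 12565)) = (20329 + (-5 - 34))*(24587 - 4384) = (20329 - 39)*20203 = 20290*20203 = 409918870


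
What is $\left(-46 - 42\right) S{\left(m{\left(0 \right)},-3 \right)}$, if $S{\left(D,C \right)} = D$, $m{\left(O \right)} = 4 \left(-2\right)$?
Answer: $704$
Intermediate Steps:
$m{\left(O \right)} = -8$
$\left(-46 - 42\right) S{\left(m{\left(0 \right)},-3 \right)} = \left(-46 - 42\right) \left(-8\right) = \left(-88\right) \left(-8\right) = 704$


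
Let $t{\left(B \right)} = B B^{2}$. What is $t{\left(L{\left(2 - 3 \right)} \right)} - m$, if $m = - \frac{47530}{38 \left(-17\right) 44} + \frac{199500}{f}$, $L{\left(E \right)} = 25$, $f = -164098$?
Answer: $\frac{1656315801365}{106007308} \approx 15625.0$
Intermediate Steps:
$t{\left(B \right)} = B^{3}$
$m = \frac{48386135}{106007308}$ ($m = - \frac{47530}{38 \left(-17\right) 44} + \frac{199500}{-164098} = - \frac{47530}{\left(-646\right) 44} + 199500 \left(- \frac{1}{164098}\right) = - \frac{47530}{-28424} - \frac{99750}{82049} = \left(-47530\right) \left(- \frac{1}{28424}\right) - \frac{99750}{82049} = \frac{23765}{14212} - \frac{99750}{82049} = \frac{48386135}{106007308} \approx 0.45644$)
$t{\left(L{\left(2 - 3 \right)} \right)} - m = 25^{3} - \frac{48386135}{106007308} = 15625 - \frac{48386135}{106007308} = \frac{1656315801365}{106007308}$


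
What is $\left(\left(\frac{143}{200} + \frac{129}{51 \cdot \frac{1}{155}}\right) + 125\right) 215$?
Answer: $\frac{75698533}{680} \approx 1.1132 \cdot 10^{5}$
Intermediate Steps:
$\left(\left(\frac{143}{200} + \frac{129}{51 \cdot \frac{1}{155}}\right) + 125\right) 215 = \left(\left(143 \cdot \frac{1}{200} + \frac{129}{51 \cdot \frac{1}{155}}\right) + 125\right) 215 = \left(\left(\frac{143}{200} + \frac{129}{\frac{51}{155}}\right) + 125\right) 215 = \left(\left(\frac{143}{200} + 129 \cdot \frac{155}{51}\right) + 125\right) 215 = \left(\left(\frac{143}{200} + \frac{6665}{17}\right) + 125\right) 215 = \left(\frac{1335431}{3400} + 125\right) 215 = \frac{1760431}{3400} \cdot 215 = \frac{75698533}{680}$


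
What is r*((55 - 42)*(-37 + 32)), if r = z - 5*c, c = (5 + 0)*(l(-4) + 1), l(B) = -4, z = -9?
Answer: -4290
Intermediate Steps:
c = -15 (c = (5 + 0)*(-4 + 1) = 5*(-3) = -15)
r = 66 (r = -9 - 5*(-15) = -9 + 75 = 66)
r*((55 - 42)*(-37 + 32)) = 66*((55 - 42)*(-37 + 32)) = 66*(13*(-5)) = 66*(-65) = -4290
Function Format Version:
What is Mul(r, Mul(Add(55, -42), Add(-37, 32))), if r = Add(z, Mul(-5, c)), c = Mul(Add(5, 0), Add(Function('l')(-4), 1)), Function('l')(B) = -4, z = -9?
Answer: -4290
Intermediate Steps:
c = -15 (c = Mul(Add(5, 0), Add(-4, 1)) = Mul(5, -3) = -15)
r = 66 (r = Add(-9, Mul(-5, -15)) = Add(-9, 75) = 66)
Mul(r, Mul(Add(55, -42), Add(-37, 32))) = Mul(66, Mul(Add(55, -42), Add(-37, 32))) = Mul(66, Mul(13, -5)) = Mul(66, -65) = -4290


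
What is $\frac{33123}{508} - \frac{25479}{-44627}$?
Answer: $\frac{1491123453}{22670516} \approx 65.774$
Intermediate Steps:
$\frac{33123}{508} - \frac{25479}{-44627} = 33123 \cdot \frac{1}{508} - - \frac{25479}{44627} = \frac{33123}{508} + \frac{25479}{44627} = \frac{1491123453}{22670516}$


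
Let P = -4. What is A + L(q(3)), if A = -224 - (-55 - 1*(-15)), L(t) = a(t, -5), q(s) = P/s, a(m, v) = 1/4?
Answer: -735/4 ≈ -183.75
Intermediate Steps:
a(m, v) = ¼
q(s) = -4/s
L(t) = ¼
A = -184 (A = -224 - (-55 + 15) = -224 - 1*(-40) = -224 + 40 = -184)
A + L(q(3)) = -184 + ¼ = -735/4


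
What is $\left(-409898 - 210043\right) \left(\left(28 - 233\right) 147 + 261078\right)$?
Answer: $-143171034363$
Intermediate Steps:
$\left(-409898 - 210043\right) \left(\left(28 - 233\right) 147 + 261078\right) = - 619941 \left(\left(-205\right) 147 + 261078\right) = - 619941 \left(-30135 + 261078\right) = \left(-619941\right) 230943 = -143171034363$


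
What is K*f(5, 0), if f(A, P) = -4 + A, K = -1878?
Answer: -1878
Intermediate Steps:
K*f(5, 0) = -1878*(-4 + 5) = -1878*1 = -1878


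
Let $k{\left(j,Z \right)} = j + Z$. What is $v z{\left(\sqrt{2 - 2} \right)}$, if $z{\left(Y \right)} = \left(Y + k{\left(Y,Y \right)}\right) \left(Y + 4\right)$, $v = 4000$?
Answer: $0$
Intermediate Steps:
$k{\left(j,Z \right)} = Z + j$
$z{\left(Y \right)} = 3 Y \left(4 + Y\right)$ ($z{\left(Y \right)} = \left(Y + \left(Y + Y\right)\right) \left(Y + 4\right) = \left(Y + 2 Y\right) \left(4 + Y\right) = 3 Y \left(4 + Y\right)$)
$v z{\left(\sqrt{2 - 2} \right)} = 4000 \cdot 3 \sqrt{2 - 2} \left(4 + \sqrt{2 - 2}\right) = 4000 \cdot 3 \sqrt{0} \left(4 + \sqrt{0}\right) = 4000 \cdot 3 \cdot 0 \left(4 + 0\right) = 4000 \cdot 3 \cdot 0 \cdot 4 = 4000 \cdot 0 = 0$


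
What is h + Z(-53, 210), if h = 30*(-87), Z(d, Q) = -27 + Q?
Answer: -2427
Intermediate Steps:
h = -2610
h + Z(-53, 210) = -2610 + (-27 + 210) = -2610 + 183 = -2427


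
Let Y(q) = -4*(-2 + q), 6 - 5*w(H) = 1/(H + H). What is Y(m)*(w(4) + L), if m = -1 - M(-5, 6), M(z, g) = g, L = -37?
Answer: -12897/10 ≈ -1289.7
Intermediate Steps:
w(H) = 6/5 - 1/(10*H) (w(H) = 6/5 - 1/(5*(H + H)) = 6/5 - 1/(2*H)/5 = 6/5 - 1/(10*H))
m = -7 (m = -1 - 1*6 = -1 - 6 = -7)
Y(q) = 8 - 4*q
Y(m)*(w(4) + L) = (8 - 4*(-7))*((⅒)*(-1 + 12*4)/4 - 37) = (8 + 28)*((⅒)*(¼)*(-1 + 48) - 37) = 36*((⅒)*(¼)*47 - 37) = 36*(47/40 - 37) = 36*(-1433/40) = -12897/10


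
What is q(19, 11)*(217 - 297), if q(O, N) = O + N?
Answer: -2400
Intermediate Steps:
q(O, N) = N + O
q(19, 11)*(217 - 297) = (11 + 19)*(217 - 297) = 30*(-80) = -2400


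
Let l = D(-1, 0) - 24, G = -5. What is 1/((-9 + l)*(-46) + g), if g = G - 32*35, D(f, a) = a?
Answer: 1/393 ≈ 0.0025445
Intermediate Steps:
g = -1125 (g = -5 - 32*35 = -5 - 1120 = -1125)
l = -24 (l = 0 - 24 = -24)
1/((-9 + l)*(-46) + g) = 1/((-9 - 24)*(-46) - 1125) = 1/(-33*(-46) - 1125) = 1/(1518 - 1125) = 1/393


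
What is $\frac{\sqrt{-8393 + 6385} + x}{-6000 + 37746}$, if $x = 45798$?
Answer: $\frac{7633}{5291} + \frac{i \sqrt{502}}{15873} \approx 1.4426 + 0.0014115 i$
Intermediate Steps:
$\frac{\sqrt{-8393 + 6385} + x}{-6000 + 37746} = \frac{\sqrt{-8393 + 6385} + 45798}{-6000 + 37746} = \frac{\sqrt{-2008} + 45798}{31746} = \left(2 i \sqrt{502} + 45798\right) \frac{1}{31746} = \left(45798 + 2 i \sqrt{502}\right) \frac{1}{31746} = \frac{7633}{5291} + \frac{i \sqrt{502}}{15873}$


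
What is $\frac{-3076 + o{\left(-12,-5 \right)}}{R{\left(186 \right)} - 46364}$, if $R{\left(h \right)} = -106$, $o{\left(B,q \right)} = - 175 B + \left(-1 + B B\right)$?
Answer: $\frac{833}{46470} \approx 0.017926$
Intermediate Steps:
$o{\left(B,q \right)} = -1 + B^{2} - 175 B$ ($o{\left(B,q \right)} = - 175 B + \left(-1 + B^{2}\right) = -1 + B^{2} - 175 B$)
$\frac{-3076 + o{\left(-12,-5 \right)}}{R{\left(186 \right)} - 46364} = \frac{-3076 - \left(-2099 - 144\right)}{-106 - 46364} = \frac{-3076 + \left(-1 + 144 + 2100\right)}{-46470} = \left(-3076 + 2243\right) \left(- \frac{1}{46470}\right) = \left(-833\right) \left(- \frac{1}{46470}\right) = \frac{833}{46470}$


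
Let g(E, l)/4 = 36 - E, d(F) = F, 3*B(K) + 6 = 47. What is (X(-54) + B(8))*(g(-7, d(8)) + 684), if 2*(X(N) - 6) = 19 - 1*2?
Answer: 72332/3 ≈ 24111.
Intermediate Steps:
B(K) = 41/3 (B(K) = -2 + (⅓)*47 = -2 + 47/3 = 41/3)
g(E, l) = 144 - 4*E (g(E, l) = 4*(36 - E) = 144 - 4*E)
X(N) = 29/2 (X(N) = 6 + (19 - 1*2)/2 = 6 + (19 - 2)/2 = 6 + (½)*17 = 6 + 17/2 = 29/2)
(X(-54) + B(8))*(g(-7, d(8)) + 684) = (29/2 + 41/3)*((144 - 4*(-7)) + 684) = 169*((144 + 28) + 684)/6 = 169*(172 + 684)/6 = (169/6)*856 = 72332/3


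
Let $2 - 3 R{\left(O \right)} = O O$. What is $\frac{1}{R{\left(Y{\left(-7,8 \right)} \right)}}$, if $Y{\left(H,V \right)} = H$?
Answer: $- \frac{3}{47} \approx -0.06383$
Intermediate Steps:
$R{\left(O \right)} = \frac{2}{3} - \frac{O^{2}}{3}$ ($R{\left(O \right)} = \frac{2}{3} - \frac{O O}{3} = \frac{2}{3} - \frac{O^{2}}{3}$)
$\frac{1}{R{\left(Y{\left(-7,8 \right)} \right)}} = \frac{1}{\frac{2}{3} - \frac{\left(-7\right)^{2}}{3}} = \frac{1}{\frac{2}{3} - \frac{49}{3}} = \frac{1}{- \frac{47}{3}} = - \frac{3}{47}$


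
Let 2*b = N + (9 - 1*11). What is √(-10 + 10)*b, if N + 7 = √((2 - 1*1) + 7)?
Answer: 0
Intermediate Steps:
N = -7 + 2*√2 (N = -7 + √((2 - 1*1) + 7) = -7 + √((2 - 1) + 7) = -7 + √(1 + 7) = -7 + √8 = -7 + 2*√2 ≈ -4.1716)
b = -9/2 + √2 (b = ((-7 + 2*√2) + (9 - 1*11))/2 = ((-7 + 2*√2) + (9 - 11))/2 = ((-7 + 2*√2) - 2)/2 = (-9 + 2*√2)/2 = -9/2 + √2 ≈ -3.0858)
√(-10 + 10)*b = √(-10 + 10)*(-9/2 + √2) = √0*(-9/2 + √2) = 0*(-9/2 + √2) = 0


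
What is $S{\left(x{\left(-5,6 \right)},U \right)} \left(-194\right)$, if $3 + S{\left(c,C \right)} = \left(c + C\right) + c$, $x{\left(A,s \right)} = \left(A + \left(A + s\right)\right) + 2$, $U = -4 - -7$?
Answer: $776$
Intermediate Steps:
$U = 3$ ($U = -4 + 7 = 3$)
$x{\left(A,s \right)} = 2 + s + 2 A$ ($x{\left(A,s \right)} = \left(s + 2 A\right) + 2 = 2 + s + 2 A$)
$S{\left(c,C \right)} = -3 + C + 2 c$ ($S{\left(c,C \right)} = -3 + \left(\left(c + C\right) + c\right) = -3 + \left(\left(C + c\right) + c\right) = -3 + \left(C + 2 c\right) = -3 + C + 2 c$)
$S{\left(x{\left(-5,6 \right)},U \right)} \left(-194\right) = \left(-3 + 3 + 2 \left(2 + 6 + 2 \left(-5\right)\right)\right) \left(-194\right) = \left(-3 + 3 + 2 \left(2 + 6 - 10\right)\right) \left(-194\right) = \left(-3 + 3 + 2 \left(-2\right)\right) \left(-194\right) = \left(-3 + 3 - 4\right) \left(-194\right) = \left(-4\right) \left(-194\right) = 776$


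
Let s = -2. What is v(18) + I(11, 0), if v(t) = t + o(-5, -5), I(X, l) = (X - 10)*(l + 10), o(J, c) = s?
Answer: 26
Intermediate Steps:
o(J, c) = -2
I(X, l) = (-10 + X)*(10 + l)
v(t) = -2 + t (v(t) = t - 2 = -2 + t)
v(18) + I(11, 0) = (-2 + 18) + (-100 - 10*0 + 10*11 + 11*0) = 16 + (-100 + 0 + 110 + 0) = 16 + 10 = 26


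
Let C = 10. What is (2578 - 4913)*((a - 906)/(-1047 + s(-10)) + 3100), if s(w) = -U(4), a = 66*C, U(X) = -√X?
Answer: -1512961382/209 ≈ -7.2390e+6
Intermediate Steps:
a = 660 (a = 66*10 = 660)
s(w) = 2 (s(w) = -(-1)*√4 = -(-1)*2 = -1*(-2) = 2)
(2578 - 4913)*((a - 906)/(-1047 + s(-10)) + 3100) = (2578 - 4913)*((660 - 906)/(-1047 + 2) + 3100) = -2335*(-246/(-1045) + 3100) = -2335*(-246*(-1/1045) + 3100) = -2335*(246/1045 + 3100) = -2335*3239746/1045 = -1512961382/209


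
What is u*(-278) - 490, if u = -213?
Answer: 58724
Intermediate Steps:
u*(-278) - 490 = -213*(-278) - 490 = 59214 - 490 = 58724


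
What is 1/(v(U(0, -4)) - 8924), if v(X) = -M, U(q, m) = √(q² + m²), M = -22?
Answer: -1/8902 ≈ -0.00011233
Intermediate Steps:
U(q, m) = √(m² + q²)
v(X) = 22 (v(X) = -1*(-22) = 22)
1/(v(U(0, -4)) - 8924) = 1/(22 - 8924) = 1/(-8902) = -1/8902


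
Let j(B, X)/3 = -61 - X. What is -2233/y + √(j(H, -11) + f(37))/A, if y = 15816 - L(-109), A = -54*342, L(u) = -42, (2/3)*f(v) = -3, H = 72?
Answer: -2233/15858 - I*√618/36936 ≈ -0.14081 - 0.00067305*I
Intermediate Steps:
f(v) = -9/2 (f(v) = (3/2)*(-3) = -9/2)
j(B, X) = -183 - 3*X (j(B, X) = 3*(-61 - X) = -183 - 3*X)
A = -18468
y = 15858 (y = 15816 - 1*(-42) = 15816 + 42 = 15858)
-2233/y + √(j(H, -11) + f(37))/A = -2233/15858 + √((-183 - 3*(-11)) - 9/2)/(-18468) = -2233*1/15858 + √((-183 + 33) - 9/2)*(-1/18468) = -2233/15858 + √(-150 - 9/2)*(-1/18468) = -2233/15858 + √(-309/2)*(-1/18468) = -2233/15858 + (I*√618/2)*(-1/18468) = -2233/15858 - I*√618/36936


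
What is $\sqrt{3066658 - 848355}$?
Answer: $\sqrt{2218303} \approx 1489.4$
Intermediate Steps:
$\sqrt{3066658 - 848355} = \sqrt{2218303}$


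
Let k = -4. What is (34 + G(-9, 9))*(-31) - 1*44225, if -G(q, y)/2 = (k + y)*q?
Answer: -48069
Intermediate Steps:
G(q, y) = -2*q*(-4 + y) (G(q, y) = -2*(-4 + y)*q = -2*q*(-4 + y))
(34 + G(-9, 9))*(-31) - 1*44225 = (34 + 2*(-9)*(4 - 1*9))*(-31) - 1*44225 = (34 + 2*(-9)*(4 - 9))*(-31) - 44225 = (34 + 2*(-9)*(-5))*(-31) - 44225 = (34 + 90)*(-31) - 44225 = 124*(-31) - 44225 = -3844 - 44225 = -48069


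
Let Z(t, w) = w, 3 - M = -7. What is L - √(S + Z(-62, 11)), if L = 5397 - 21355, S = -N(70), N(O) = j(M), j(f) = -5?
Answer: -15962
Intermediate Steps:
M = 10 (M = 3 - 1*(-7) = 3 + 7 = 10)
N(O) = -5
S = 5 (S = -1*(-5) = 5)
L = -15958
L - √(S + Z(-62, 11)) = -15958 - √(5 + 11) = -15958 - √16 = -15958 - 1*4 = -15958 - 4 = -15962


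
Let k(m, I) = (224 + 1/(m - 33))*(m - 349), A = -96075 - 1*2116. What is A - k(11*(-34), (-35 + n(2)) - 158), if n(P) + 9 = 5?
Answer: 25950004/407 ≈ 63759.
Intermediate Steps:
n(P) = -4 (n(P) = -9 + 5 = -4)
A = -98191 (A = -96075 - 2116 = -98191)
k(m, I) = (-349 + m)*(224 + 1/(-33 + m)) (k(m, I) = (224 + 1/(-33 + m))*(-349 + m) = (-349 + m)*(224 + 1/(-33 + m)))
A - k(11*(-34), (-35 + n(2)) - 158) = -98191 - (2579459 - 941237*(-34) + 224*(11*(-34))**2)/(-33 + 11*(-34)) = -98191 - (2579459 - 85567*(-374) + 224*(-374)**2)/(-33 - 374) = -98191 - (2579459 + 32002058 + 224*139876)/(-407) = -98191 - (-1)*(2579459 + 32002058 + 31332224)/407 = -98191 - (-1)*65913741/407 = -98191 - 1*(-65913741/407) = -98191 + 65913741/407 = 25950004/407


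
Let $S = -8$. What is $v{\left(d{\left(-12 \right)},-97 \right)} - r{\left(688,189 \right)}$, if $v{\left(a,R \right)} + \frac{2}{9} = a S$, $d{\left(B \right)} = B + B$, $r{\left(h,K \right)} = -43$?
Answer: $\frac{2113}{9} \approx 234.78$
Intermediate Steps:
$d{\left(B \right)} = 2 B$
$v{\left(a,R \right)} = - \frac{2}{9} - 8 a$ ($v{\left(a,R \right)} = - \frac{2}{9} + a \left(-8\right) = - \frac{2}{9} - 8 a$)
$v{\left(d{\left(-12 \right)},-97 \right)} - r{\left(688,189 \right)} = \left(- \frac{2}{9} - 8 \cdot 2 \left(-12\right)\right) - -43 = \left(- \frac{2}{9} - -192\right) + 43 = \left(- \frac{2}{9} + 192\right) + 43 = \frac{1726}{9} + 43 = \frac{2113}{9}$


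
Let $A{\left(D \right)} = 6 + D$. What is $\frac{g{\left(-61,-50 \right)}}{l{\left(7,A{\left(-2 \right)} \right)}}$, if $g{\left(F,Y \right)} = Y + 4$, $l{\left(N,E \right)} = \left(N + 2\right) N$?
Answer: $- \frac{46}{63} \approx -0.73016$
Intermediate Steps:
$l{\left(N,E \right)} = N \left(2 + N\right)$ ($l{\left(N,E \right)} = \left(2 + N\right) N = N \left(2 + N\right)$)
$g{\left(F,Y \right)} = 4 + Y$
$\frac{g{\left(-61,-50 \right)}}{l{\left(7,A{\left(-2 \right)} \right)}} = \frac{4 - 50}{7 \left(2 + 7\right)} = - \frac{46}{7 \cdot 9} = - \frac{46}{63}$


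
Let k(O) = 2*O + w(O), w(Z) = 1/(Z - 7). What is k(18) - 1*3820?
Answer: -41623/11 ≈ -3783.9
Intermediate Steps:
w(Z) = 1/(-7 + Z)
k(O) = 1/(-7 + O) + 2*O (k(O) = 2*O + 1/(-7 + O) = 1/(-7 + O) + 2*O)
k(18) - 1*3820 = (1 + 2*18*(-7 + 18))/(-7 + 18) - 1*3820 = (1 + 2*18*11)/11 - 3820 = (1 + 396)/11 - 3820 = (1/11)*397 - 3820 = 397/11 - 3820 = -41623/11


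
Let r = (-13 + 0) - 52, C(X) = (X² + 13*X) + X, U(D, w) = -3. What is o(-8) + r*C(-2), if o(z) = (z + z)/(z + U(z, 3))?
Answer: 17176/11 ≈ 1561.5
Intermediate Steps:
C(X) = X² + 14*X
r = -65 (r = -13 - 52 = -65)
o(z) = 2*z/(-3 + z) (o(z) = (z + z)/(z - 3) = (2*z)/(-3 + z) = 2*z/(-3 + z))
o(-8) + r*C(-2) = 2*(-8)/(-3 - 8) - (-130)*(14 - 2) = 2*(-8)/(-11) - (-130)*12 = 2*(-8)*(-1/11) - 65*(-24) = 16/11 + 1560 = 17176/11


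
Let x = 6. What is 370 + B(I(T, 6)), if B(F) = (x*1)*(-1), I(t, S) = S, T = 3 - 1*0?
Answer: 364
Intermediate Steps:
T = 3 (T = 3 + 0 = 3)
B(F) = -6 (B(F) = (6*1)*(-1) = 6*(-1) = -6)
370 + B(I(T, 6)) = 370 - 6 = 364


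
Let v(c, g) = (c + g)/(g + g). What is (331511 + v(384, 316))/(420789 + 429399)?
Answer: 52378913/134329704 ≈ 0.38993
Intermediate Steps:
v(c, g) = (c + g)/(2*g) (v(c, g) = (c + g)/((2*g)) = (c + g)*(1/(2*g)) = (c + g)/(2*g))
(331511 + v(384, 316))/(420789 + 429399) = (331511 + (½)*(384 + 316)/316)/(420789 + 429399) = (331511 + (½)*(1/316)*700)/850188 = (331511 + 175/158)*(1/850188) = (52378913/158)*(1/850188) = 52378913/134329704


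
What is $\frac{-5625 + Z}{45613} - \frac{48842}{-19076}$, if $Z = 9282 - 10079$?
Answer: $\frac{1052662037}{435056794} \approx 2.4196$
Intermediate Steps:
$Z = -797$
$\frac{-5625 + Z}{45613} - \frac{48842}{-19076} = \frac{-5625 - 797}{45613} - \frac{48842}{-19076} = \left(-6422\right) \frac{1}{45613} - - \frac{24421}{9538} = - \frac{6422}{45613} + \frac{24421}{9538} = \frac{1052662037}{435056794}$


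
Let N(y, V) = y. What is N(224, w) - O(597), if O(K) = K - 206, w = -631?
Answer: -167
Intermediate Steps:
O(K) = -206 + K
N(224, w) - O(597) = 224 - (-206 + 597) = 224 - 1*391 = 224 - 391 = -167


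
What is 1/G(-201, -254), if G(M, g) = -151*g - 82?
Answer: 1/38272 ≈ 2.6129e-5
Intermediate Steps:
G(M, g) = -82 - 151*g
1/G(-201, -254) = 1/(-82 - 151*(-254)) = 1/(-82 + 38354) = 1/38272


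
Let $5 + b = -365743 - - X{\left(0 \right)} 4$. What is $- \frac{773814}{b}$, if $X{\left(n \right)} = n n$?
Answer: $\frac{128969}{60958} \approx 2.1157$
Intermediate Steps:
$X{\left(n \right)} = n^{2}$
$b = -365748$ ($b = -5 - \left(365743 + - 0^{2} \cdot 4\right) = -5 - \left(365743 + \left(-1\right) 0 \cdot 4\right) = -5 - \left(365743 + 0 \cdot 4\right) = -5 - 365743 = -365748$)
$- \frac{773814}{b} = - \frac{773814}{-365748} = \left(-773814\right) \left(- \frac{1}{365748}\right) = \frac{128969}{60958}$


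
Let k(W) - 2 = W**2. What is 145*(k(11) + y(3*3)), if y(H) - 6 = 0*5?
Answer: 18705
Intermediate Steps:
k(W) = 2 + W**2
y(H) = 6 (y(H) = 6 + 0*5 = 6 + 0 = 6)
145*(k(11) + y(3*3)) = 145*((2 + 11**2) + 6) = 145*((2 + 121) + 6) = 145*(123 + 6) = 145*129 = 18705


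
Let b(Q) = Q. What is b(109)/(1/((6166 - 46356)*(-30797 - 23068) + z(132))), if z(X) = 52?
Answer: 235966949818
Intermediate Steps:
b(109)/(1/((6166 - 46356)*(-30797 - 23068) + z(132))) = 109/(1/((6166 - 46356)*(-30797 - 23068) + 52)) = 109/(1/(-40190*(-53865) + 52)) = 109/(1/(2164834350 + 52)) = 109/(1/2164834402) = 109*2164834402 = 235966949818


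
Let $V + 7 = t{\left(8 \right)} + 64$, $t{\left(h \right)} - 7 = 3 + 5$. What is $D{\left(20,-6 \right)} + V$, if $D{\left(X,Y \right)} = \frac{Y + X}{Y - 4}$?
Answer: $\frac{353}{5} \approx 70.6$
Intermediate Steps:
$t{\left(h \right)} = 15$ ($t{\left(h \right)} = 7 + \left(3 + 5\right) = 7 + 8 = 15$)
$D{\left(X,Y \right)} = \frac{X + Y}{-4 + Y}$
$V = 72$ ($V = -7 + \left(15 + 64\right) = -7 + 79 = 72$)
$D{\left(20,-6 \right)} + V = \frac{20 - 6}{-4 - 6} + 72 = \frac{1}{-10} \cdot 14 + 72 = \left(- \frac{1}{10}\right) 14 + 72 = - \frac{7}{5} + 72 = \frac{353}{5}$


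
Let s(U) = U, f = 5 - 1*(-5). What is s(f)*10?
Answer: 100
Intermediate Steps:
f = 10 (f = 5 + 5 = 10)
s(f)*10 = 10*10 = 100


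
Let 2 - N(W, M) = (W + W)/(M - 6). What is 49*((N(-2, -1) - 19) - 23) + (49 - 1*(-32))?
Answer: -1907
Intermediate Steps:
N(W, M) = 2 - 2*W/(-6 + M) (N(W, M) = 2 - (W + W)/(M - 6) = 2 - 2*W/(-6 + M))
49*((N(-2, -1) - 19) - 23) + (49 - 1*(-32)) = 49*((2*(-6 - 1 - 1*(-2))/(-6 - 1) - 19) - 23) + (49 - 1*(-32)) = 49*((2*(-6 - 1 + 2)/(-7) - 19) - 23) + (49 + 32) = 49*((2*(-1/7)*(-5) - 19) - 23) + 81 = 49*((10/7 - 19) - 23) + 81 = 49*(-123/7 - 23) + 81 = 49*(-284/7) + 81 = -1988 + 81 = -1907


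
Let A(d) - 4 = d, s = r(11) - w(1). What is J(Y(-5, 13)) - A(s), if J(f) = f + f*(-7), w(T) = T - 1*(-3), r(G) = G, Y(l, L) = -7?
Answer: 31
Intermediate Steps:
w(T) = 3 + T (w(T) = T + 3 = 3 + T)
J(f) = -6*f (J(f) = f - 7*f = -6*f)
s = 7 (s = 11 - (3 + 1) = 11 - 1*4 = 11 - 4 = 7)
A(d) = 4 + d
J(Y(-5, 13)) - A(s) = -6*(-7) - (4 + 7) = 42 - 1*11 = 42 - 11 = 31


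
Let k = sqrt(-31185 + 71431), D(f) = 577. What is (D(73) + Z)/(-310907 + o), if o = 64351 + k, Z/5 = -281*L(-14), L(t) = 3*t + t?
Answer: -3256881482/10131636815 - 26419*sqrt(40246)/20263273630 ≈ -0.32172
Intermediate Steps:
L(t) = 4*t
Z = 78680 (Z = 5*(-1124*(-14)) = 5*(-281*(-56)) = 5*15736 = 78680)
k = sqrt(40246) ≈ 200.61
o = 64351 + sqrt(40246) ≈ 64552.
(D(73) + Z)/(-310907 + o) = (577 + 78680)/(-310907 + (64351 + sqrt(40246))) = 79257/(-246556 + sqrt(40246))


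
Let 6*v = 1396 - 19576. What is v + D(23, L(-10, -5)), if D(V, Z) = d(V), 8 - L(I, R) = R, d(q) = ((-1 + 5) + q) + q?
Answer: -2980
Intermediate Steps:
d(q) = 4 + 2*q (d(q) = (4 + q) + q = 4 + 2*q)
L(I, R) = 8 - R
v = -3030 (v = (1396 - 19576)/6 = (1/6)*(-18180) = -3030)
D(V, Z) = 4 + 2*V
v + D(23, L(-10, -5)) = -3030 + (4 + 2*23) = -3030 + (4 + 46) = -3030 + 50 = -2980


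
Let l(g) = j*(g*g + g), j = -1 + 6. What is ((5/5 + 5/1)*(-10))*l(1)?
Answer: -600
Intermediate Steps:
j = 5
l(g) = 5*g + 5*g**2 (l(g) = 5*(g*g + g) = 5*(g**2 + g) = 5*(g + g**2) = 5*g + 5*g**2)
((5/5 + 5/1)*(-10))*l(1) = ((5/5 + 5/1)*(-10))*(5*1*(1 + 1)) = ((5*(1/5) + 5*1)*(-10))*(5*1*2) = ((1 + 5)*(-10))*10 = (6*(-10))*10 = -60*10 = -600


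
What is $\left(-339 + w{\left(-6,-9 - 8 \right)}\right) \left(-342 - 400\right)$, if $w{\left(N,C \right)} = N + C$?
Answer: $268604$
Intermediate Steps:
$w{\left(N,C \right)} = C + N$
$\left(-339 + w{\left(-6,-9 - 8 \right)}\right) \left(-342 - 400\right) = \left(-339 - 23\right) \left(-342 - 400\right) = \left(-339 - 23\right) \left(-742\right) = \left(-362\right) \left(-742\right) = 268604$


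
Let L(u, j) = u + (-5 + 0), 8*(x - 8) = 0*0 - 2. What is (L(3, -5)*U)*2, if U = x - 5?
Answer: -11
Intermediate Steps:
x = 31/4 (x = 8 + (0*0 - 2)/8 = 8 + (0 - 2)/8 = 8 + (⅛)*(-2) = 8 - ¼ = 31/4 ≈ 7.7500)
L(u, j) = -5 + u (L(u, j) = u - 5 = -5 + u)
U = 11/4 (U = 31/4 - 5 = 11/4 ≈ 2.7500)
(L(3, -5)*U)*2 = ((-5 + 3)*(11/4))*2 = -2*11/4*2 = -11/2*2 = -11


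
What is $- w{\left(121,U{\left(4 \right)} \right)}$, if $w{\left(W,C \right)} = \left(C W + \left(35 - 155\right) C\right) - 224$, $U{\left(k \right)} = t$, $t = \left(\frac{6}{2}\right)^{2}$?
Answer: $215$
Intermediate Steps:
$t = 9$ ($t = \left(6 \cdot \frac{1}{2}\right)^{2} = 3^{2} = 9$)
$U{\left(k \right)} = 9$
$w{\left(W,C \right)} = -224 - 120 C + C W$ ($w{\left(W,C \right)} = \left(C W + \left(35 - 155\right) C\right) - 224 = \left(C W - 120 C\right) - 224 = \left(- 120 C + C W\right) - 224 = -224 - 120 C + C W$)
$- w{\left(121,U{\left(4 \right)} \right)} = - (-224 - 1080 + 9 \cdot 121) = - (-224 - 1080 + 1089) = \left(-1\right) \left(-215\right) = 215$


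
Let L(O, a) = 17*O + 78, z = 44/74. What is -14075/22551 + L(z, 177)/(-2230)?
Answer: -123484451/186068301 ≈ -0.66365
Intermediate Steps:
z = 22/37 (z = 44*(1/74) = 22/37 ≈ 0.59459)
L(O, a) = 78 + 17*O
-14075/22551 + L(z, 177)/(-2230) = -14075/22551 + (78 + 17*(22/37))/(-2230) = -14075*1/22551 + (78 + 374/37)*(-1/2230) = -14075/22551 + (3260/37)*(-1/2230) = -14075/22551 - 326/8251 = -123484451/186068301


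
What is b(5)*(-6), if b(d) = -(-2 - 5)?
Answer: -42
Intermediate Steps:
b(d) = 7 (b(d) = -1*(-7) = 7)
b(5)*(-6) = 7*(-6) = -42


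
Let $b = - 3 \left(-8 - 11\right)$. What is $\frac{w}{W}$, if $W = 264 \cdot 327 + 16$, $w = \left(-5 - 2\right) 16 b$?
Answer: $- \frac{798}{10793} \approx -0.073937$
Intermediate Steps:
$b = 57$ ($b = \left(-3\right) \left(-19\right) = 57$)
$w = -6384$ ($w = \left(-5 - 2\right) 16 \cdot 57 = \left(-7\right) 16 \cdot 57 = \left(-112\right) 57 = -6384$)
$W = 86344$ ($W = 86328 + 16 = 86344$)
$\frac{w}{W} = - \frac{6384}{86344} = \left(-6384\right) \frac{1}{86344} = - \frac{798}{10793}$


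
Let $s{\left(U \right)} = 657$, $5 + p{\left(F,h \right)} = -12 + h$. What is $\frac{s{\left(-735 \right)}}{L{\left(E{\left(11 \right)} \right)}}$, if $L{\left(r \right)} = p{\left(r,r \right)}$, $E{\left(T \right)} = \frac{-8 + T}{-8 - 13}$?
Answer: $- \frac{1533}{40} \approx -38.325$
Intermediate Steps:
$p{\left(F,h \right)} = -17 + h$ ($p{\left(F,h \right)} = -5 + \left(-12 + h\right) = -17 + h$)
$E{\left(T \right)} = \frac{8}{21} - \frac{T}{21}$ ($E{\left(T \right)} = \frac{-8 + T}{-21} = \left(-8 + T\right) \left(- \frac{1}{21}\right) = \frac{8}{21} - \frac{T}{21}$)
$L{\left(r \right)} = -17 + r$
$\frac{s{\left(-735 \right)}}{L{\left(E{\left(11 \right)} \right)}} = \frac{657}{-17 + \left(\frac{8}{21} - \frac{11}{21}\right)} = \frac{657}{-17 - \frac{1}{7}} = \frac{657}{- \frac{120}{7}} = 657 \left(- \frac{7}{120}\right) = - \frac{1533}{40}$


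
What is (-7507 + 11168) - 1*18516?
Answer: -14855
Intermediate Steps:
(-7507 + 11168) - 1*18516 = 3661 - 18516 = -14855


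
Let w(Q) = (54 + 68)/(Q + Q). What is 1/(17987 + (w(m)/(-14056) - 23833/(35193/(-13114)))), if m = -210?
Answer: 34627096560/930357809471351 ≈ 3.7219e-5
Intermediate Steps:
w(Q) = 61/Q (w(Q) = 122/((2*Q)) = 122*(1/(2*Q)) = 61/Q)
1/(17987 + (w(m)/(-14056) - 23833/(35193/(-13114)))) = 1/(17987 + ((61/(-210))/(-14056) - 23833/(35193/(-13114)))) = 1/(17987 + ((61*(-1/210))*(-1/14056) - 23833/(35193*(-1/13114)))) = 1/(17987 + (-61/210*(-1/14056) - 23833/(-35193/13114))) = 1/(17987 + (61/2951760 - 23833*(-13114/35193))) = 1/(17987 + (61/2951760 + 312545962/35193)) = 1/(17987 + 307520223646631/34627096560) = 1/(930357809471351/34627096560) = 34627096560/930357809471351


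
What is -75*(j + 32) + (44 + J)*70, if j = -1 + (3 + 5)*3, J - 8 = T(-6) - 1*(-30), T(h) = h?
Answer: 1195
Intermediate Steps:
J = 32 (J = 8 + (-6 - 1*(-30)) = 8 + (-6 + 30) = 8 + 24 = 32)
j = 23 (j = -1 + 8*3 = -1 + 24 = 23)
-75*(j + 32) + (44 + J)*70 = -75*(23 + 32) + (44 + 32)*70 = -75*55 + 76*70 = -4125 + 5320 = 1195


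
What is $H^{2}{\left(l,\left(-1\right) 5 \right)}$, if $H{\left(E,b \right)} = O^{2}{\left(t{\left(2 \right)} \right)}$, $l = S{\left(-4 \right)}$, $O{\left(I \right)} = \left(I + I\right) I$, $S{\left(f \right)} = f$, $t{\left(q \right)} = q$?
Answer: $4096$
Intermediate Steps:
$O{\left(I \right)} = 2 I^{2}$ ($O{\left(I \right)} = 2 I I = 2 I^{2}$)
$l = -4$
$H{\left(E,b \right)} = 64$ ($H{\left(E,b \right)} = \left(2 \cdot 2^{2}\right)^{2} = \left(2 \cdot 4\right)^{2} = 8^{2} = 64$)
$H^{2}{\left(l,\left(-1\right) 5 \right)} = 64^{2} = 4096$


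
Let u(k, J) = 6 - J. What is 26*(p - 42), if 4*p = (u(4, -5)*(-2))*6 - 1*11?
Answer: -4043/2 ≈ -2021.5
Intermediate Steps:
p = -143/4 (p = (((6 - 1*(-5))*(-2))*6 - 1*11)/4 = (((6 + 5)*(-2))*6 - 11)/4 = ((11*(-2))*6 - 11)/4 = (-22*6 - 11)/4 = (-132 - 11)/4 = (1/4)*(-143) = -143/4 ≈ -35.750)
26*(p - 42) = 26*(-143/4 - 42) = 26*(-311/4) = -4043/2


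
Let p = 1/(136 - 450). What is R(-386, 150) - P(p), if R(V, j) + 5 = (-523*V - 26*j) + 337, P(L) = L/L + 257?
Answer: 198052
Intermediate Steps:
p = -1/314 (p = 1/(-314) = -1/314 ≈ -0.0031847)
P(L) = 258 (P(L) = 1 + 257 = 258)
R(V, j) = 332 - 523*V - 26*j (R(V, j) = -5 + ((-523*V - 26*j) + 337) = -5 + (337 - 523*V - 26*j) = 332 - 523*V - 26*j)
R(-386, 150) - P(p) = (332 - 523*(-386) - 26*150) - 1*258 = (332 + 201878 - 3900) - 258 = 198310 - 258 = 198052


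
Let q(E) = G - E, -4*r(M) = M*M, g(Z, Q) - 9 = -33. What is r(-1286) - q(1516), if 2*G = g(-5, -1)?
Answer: -411921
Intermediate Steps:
g(Z, Q) = -24 (g(Z, Q) = 9 - 33 = -24)
G = -12 (G = (½)*(-24) = -12)
r(M) = -M²/4 (r(M) = -M*M/4 = -M²/4)
q(E) = -12 - E
r(-1286) - q(1516) = -¼*(-1286)² - (-12 - 1*1516) = -¼*1653796 - (-12 - 1516) = -413449 - 1*(-1528) = -413449 + 1528 = -411921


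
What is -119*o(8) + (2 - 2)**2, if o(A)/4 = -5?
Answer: 2380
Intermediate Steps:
o(A) = -20 (o(A) = 4*(-5) = -20)
-119*o(8) + (2 - 2)**2 = -119*(-20) + (2 - 2)**2 = 2380 + 0**2 = 2380 + 0 = 2380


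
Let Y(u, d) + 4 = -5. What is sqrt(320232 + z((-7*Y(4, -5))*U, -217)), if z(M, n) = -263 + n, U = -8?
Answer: 6*sqrt(8882) ≈ 565.47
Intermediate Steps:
Y(u, d) = -9 (Y(u, d) = -4 - 5 = -9)
sqrt(320232 + z((-7*Y(4, -5))*U, -217)) = sqrt(320232 + (-263 - 217)) = sqrt(320232 - 480) = sqrt(319752) = 6*sqrt(8882)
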